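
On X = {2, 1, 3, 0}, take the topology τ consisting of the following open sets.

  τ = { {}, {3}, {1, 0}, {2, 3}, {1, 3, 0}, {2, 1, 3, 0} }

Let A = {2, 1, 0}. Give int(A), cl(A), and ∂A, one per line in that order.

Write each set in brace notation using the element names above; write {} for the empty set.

int(A) = {1, 0}
cl(A)  = {2, 1, 0}
∂A     = {2}

opens ⊆ A: {}, {1, 0}; union → int = {1, 0}
complement {3}; its interior {3}; cl(A) = X∖{3} = {2, 1, 0}
boundary = {2, 1, 0} ∖ {1, 0} = {2}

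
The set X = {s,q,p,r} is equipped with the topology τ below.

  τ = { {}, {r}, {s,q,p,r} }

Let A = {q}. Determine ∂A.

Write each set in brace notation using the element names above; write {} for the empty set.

{s,q,p}

open subsets of A: {}; so int(A) = {}
closure: X∖int(X∖A) = X∖{r} = {s,q,p}
∂A = {s,q,p} minus {} = {s,q,p}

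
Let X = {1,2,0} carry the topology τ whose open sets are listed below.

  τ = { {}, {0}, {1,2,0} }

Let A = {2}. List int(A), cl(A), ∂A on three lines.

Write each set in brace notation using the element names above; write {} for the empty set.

int(A) = {}
cl(A)  = {1,2}
∂A     = {1,2}

open subsets of A: {}; so int(A) = {}
closure: X∖int(X∖A) = X∖{0} = {1,2}
∂A = {1,2} minus {} = {1,2}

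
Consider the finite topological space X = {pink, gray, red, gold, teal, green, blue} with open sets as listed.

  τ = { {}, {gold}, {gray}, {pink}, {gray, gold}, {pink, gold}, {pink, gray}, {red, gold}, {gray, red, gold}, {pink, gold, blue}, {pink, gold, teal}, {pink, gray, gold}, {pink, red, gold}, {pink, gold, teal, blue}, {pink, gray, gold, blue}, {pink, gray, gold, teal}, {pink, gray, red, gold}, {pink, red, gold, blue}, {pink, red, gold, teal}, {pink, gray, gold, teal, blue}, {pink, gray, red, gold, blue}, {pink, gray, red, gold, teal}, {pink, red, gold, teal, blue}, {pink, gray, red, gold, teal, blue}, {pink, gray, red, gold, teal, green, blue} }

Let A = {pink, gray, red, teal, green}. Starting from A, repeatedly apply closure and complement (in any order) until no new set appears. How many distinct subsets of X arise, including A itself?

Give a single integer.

cl via duality: int({gold, blue}) = {gold}, so X∖{gold} = {pink, gray, red, teal, green, blue}
Write k for closure, c for complement:
  1. A     = {pink, gray, red, teal, green}
  2. kA    = {pink, gray, red, teal, green, blue}
  3. cA    = {gold, blue}
  4. ckA   = {gold}
  5. kcA   = {red, gold, teal, green, blue}
  6. ckcA  = {pink, gray}
  7. kckcA = {pink, gray, teal, green, blue}
  8. ckckcA = {red, gold}
applying k or c yields no new set

8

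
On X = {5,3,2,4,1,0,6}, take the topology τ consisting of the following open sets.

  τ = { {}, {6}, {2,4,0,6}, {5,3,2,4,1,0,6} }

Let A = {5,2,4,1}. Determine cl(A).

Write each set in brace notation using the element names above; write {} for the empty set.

X∖A={3,0,6}, int(X∖A)={6}, hence cl(A)={5,3,2,4,1,0}

{5,3,2,4,1,0}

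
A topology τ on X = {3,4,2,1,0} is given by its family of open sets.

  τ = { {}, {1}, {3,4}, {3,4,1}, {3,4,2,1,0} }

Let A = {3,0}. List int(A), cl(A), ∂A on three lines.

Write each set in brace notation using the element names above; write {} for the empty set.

opens ⊆ A: {}; union → int = {}
complement {4,2,1}; its interior {1}; cl(A) = X∖{1} = {3,4,2,0}
boundary = {3,4,2,0} ∖ {} = {3,4,2,0}

int(A) = {}
cl(A)  = {3,4,2,0}
∂A     = {3,4,2,0}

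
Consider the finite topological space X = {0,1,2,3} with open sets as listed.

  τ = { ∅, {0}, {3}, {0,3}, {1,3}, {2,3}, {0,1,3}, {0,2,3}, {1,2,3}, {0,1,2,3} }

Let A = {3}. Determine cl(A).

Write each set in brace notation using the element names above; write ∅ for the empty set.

closure: X∖int(X∖A) = X∖{0} = {1,2,3}

{1,2,3}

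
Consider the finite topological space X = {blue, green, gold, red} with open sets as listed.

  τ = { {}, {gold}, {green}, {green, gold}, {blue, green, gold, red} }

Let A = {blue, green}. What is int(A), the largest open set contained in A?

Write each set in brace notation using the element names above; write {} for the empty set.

{green}

open subsets of A: {}, {green}; so int(A) = {green}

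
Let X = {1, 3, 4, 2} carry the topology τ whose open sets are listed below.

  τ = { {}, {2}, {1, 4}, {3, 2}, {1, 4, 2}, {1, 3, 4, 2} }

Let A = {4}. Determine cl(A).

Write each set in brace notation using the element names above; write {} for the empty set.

complement {1, 3, 2}; its interior {3, 2}; cl(A) = X∖{3, 2} = {1, 4}

{1, 4}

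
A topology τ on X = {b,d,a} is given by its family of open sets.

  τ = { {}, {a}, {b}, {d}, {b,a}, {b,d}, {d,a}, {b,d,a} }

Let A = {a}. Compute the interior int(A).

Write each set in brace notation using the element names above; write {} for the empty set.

interior: largest open inside A is {a} (from {}, {a})

{a}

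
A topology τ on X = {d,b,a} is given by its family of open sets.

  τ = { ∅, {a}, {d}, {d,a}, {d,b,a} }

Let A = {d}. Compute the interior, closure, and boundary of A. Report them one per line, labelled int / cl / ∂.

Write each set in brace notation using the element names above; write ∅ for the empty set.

interior: largest open inside A is {d} (from ∅, {d})
cl via duality: int({b,a}) = {a}, so X∖{a} = {d,b}
cl∖int = {b}

int(A) = {d}
cl(A)  = {d,b}
∂A     = {b}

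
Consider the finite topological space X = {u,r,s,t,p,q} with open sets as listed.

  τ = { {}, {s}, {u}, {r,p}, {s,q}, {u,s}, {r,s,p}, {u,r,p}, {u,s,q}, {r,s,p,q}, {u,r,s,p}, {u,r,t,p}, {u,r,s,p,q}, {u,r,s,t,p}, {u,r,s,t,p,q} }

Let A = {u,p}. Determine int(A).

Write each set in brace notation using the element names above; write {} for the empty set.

{u}

open subsets of A: {}, {u}; so int(A) = {u}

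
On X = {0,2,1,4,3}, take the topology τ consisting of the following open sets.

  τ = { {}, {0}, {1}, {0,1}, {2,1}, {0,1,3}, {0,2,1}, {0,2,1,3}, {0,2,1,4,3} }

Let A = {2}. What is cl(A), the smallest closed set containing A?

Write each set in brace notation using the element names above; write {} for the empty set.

{2,4}

complement {0,1,4,3}; its interior {0,1,3}; cl(A) = X∖{0,1,3} = {2,4}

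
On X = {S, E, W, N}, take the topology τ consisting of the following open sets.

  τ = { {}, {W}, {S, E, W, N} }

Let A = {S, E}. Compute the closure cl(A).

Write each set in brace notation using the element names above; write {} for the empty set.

{S, E, N}

cl via duality: int({W, N}) = {W}, so X∖{W} = {S, E, N}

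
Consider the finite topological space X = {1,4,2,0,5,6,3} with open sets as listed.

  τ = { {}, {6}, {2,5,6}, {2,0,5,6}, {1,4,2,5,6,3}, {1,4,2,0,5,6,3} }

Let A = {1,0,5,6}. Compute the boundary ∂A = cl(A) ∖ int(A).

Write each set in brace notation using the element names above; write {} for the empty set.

{1,4,2,0,5,3}

interior: largest open inside A is {6} (from {}, {6})
cl via duality: int({4,2,3}) = {}, so X∖{} = {1,4,2,0,5,6,3}
cl∖int = {1,4,2,0,5,3}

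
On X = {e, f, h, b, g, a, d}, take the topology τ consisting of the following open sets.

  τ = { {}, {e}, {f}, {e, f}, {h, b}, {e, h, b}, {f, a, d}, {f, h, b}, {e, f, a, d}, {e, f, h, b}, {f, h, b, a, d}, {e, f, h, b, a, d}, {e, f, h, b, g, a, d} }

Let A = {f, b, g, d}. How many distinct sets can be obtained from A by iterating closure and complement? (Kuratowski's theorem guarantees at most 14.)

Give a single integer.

12

X∖A={e, h, a}, int(X∖A)={e}, hence cl(A)={f, h, b, g, a, d}
Orbit (k=closure, c=complement):
  1. A     = {f, b, g, d}
  2. kA    = {f, h, b, g, a, d}
  3. cA    = {e, h, a}
  4. ckA   = {e}
  5. kcA   = {e, h, b, g, a, d}
  6. kckA  = {e, g}
  7. ckcA  = {f}
  8. ckckA = {f, h, b, a, d}
  9. kckcA = {f, g, a, d}
  10. ckckcA = {e, h, b}
  11. kckckcA = {e, h, b, g}
  12. ckckckcA = {f, a, d}
(closed under both — stop)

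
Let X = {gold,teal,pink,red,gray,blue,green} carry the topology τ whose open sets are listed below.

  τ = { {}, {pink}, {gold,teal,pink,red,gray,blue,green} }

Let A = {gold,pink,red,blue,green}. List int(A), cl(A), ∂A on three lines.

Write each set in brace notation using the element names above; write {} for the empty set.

open subsets of A: {}, {pink}; so int(A) = {pink}
closure: X∖int(X∖A) = X∖{} = {gold,teal,pink,red,gray,blue,green}
∂A = {gold,teal,pink,red,gray,blue,green} minus {pink} = {gold,teal,red,gray,blue,green}

int(A) = {pink}
cl(A)  = {gold,teal,pink,red,gray,blue,green}
∂A     = {gold,teal,red,gray,blue,green}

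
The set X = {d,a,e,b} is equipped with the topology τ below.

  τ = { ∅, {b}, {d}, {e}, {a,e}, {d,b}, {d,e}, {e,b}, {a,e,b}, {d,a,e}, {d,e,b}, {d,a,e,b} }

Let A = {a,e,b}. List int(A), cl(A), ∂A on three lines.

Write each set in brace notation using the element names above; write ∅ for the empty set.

int(A) = {a,e,b}
cl(A)  = {a,e,b}
∂A     = ∅

open subsets of A: ∅, {e}, {b}, {a,e}, {e,b}, {a,e,b}; so int(A) = {a,e,b}
closure: X∖int(X∖A) = X∖{d} = {a,e,b}
∂A = {a,e,b} minus {a,e,b} = ∅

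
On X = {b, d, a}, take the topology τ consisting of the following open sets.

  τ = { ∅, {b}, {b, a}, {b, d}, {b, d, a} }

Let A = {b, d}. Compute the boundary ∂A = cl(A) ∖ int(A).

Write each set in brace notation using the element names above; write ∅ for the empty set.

U open, U⊆A: ∅, {b}, {b, d}. int(A) = ⋃ = {b, d}
X∖A={a}, int(X∖A)=∅, hence cl(A)={b, d, a}
∂A: remove int from cl → {a}

{a}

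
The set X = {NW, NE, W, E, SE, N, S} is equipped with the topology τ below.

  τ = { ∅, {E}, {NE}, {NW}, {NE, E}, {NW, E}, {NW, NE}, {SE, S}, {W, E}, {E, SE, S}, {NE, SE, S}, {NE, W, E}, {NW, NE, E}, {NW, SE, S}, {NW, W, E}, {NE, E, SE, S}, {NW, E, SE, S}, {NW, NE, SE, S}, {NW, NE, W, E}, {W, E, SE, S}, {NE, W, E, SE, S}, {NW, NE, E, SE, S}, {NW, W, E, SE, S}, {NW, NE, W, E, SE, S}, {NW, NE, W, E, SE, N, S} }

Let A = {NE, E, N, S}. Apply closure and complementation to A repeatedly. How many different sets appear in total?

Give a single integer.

complement {NW, W, SE}; its interior {NW}; cl(A) = X∖{NW} = {NE, W, E, SE, N, S}
With k = closure, c = complement:
  1. A     = {NE, E, N, S}
  2. kA    = {NE, W, E, SE, N, S}
  3. cA    = {NW, W, SE}
  4. ckA   = {NW}
  5. kcA   = {NW, W, SE, N, S}
  6. kckA  = {NW, N}
  7. ckcA  = {NE, E}
  8. ckckA = {NE, W, E, SE, S}
  9. kckcA = {NE, W, E, N}
  10. ckckcA = {NW, SE, S}
  11. kckckcA = {NW, SE, N, S}
  12. ckckckcA = {NE, W, E}
k, c of each give nothing new

12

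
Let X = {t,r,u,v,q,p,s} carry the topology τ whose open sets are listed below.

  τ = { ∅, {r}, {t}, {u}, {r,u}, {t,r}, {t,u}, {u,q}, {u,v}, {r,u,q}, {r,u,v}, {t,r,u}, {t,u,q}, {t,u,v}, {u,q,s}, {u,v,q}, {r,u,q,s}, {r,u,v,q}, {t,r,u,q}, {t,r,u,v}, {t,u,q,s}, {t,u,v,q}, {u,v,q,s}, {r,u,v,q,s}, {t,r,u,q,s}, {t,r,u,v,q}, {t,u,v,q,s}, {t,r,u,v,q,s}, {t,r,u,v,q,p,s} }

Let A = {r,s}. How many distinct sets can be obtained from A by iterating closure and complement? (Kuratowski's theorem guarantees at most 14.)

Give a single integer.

8

cl via duality: int({t,u,v,q,p}) = {t,u,v,q}, so X∖{t,u,v,q} = {r,p,s}
Write k for closure, c for complement:
  1. A     = {r,s}
  2. kA    = {r,p,s}
  3. cA    = {t,u,v,q,p}
  4. ckA   = {t,u,v,q}
  5. kcA   = {t,u,v,q,p,s}
  6. ckcA  = {r}
  7. kckcA = {r,p}
  8. ckckcA = {t,u,v,q,s}
applying k or c yields no new set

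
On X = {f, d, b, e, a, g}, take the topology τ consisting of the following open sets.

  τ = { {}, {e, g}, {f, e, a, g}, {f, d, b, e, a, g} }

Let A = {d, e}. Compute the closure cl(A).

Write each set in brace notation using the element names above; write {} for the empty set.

{f, d, b, e, a, g}

X∖A={f, b, a, g}, int(X∖A)={}, hence cl(A)={f, d, b, e, a, g}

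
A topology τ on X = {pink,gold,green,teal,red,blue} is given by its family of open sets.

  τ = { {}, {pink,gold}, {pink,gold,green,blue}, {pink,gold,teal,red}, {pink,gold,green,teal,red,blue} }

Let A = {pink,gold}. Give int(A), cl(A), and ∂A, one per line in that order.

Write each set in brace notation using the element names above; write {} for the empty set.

int(A) = {pink,gold}
cl(A)  = {pink,gold,green,teal,red,blue}
∂A     = {green,teal,red,blue}

open subsets of A: {}, {pink,gold}; so int(A) = {pink,gold}
closure: X∖int(X∖A) = X∖{} = {pink,gold,green,teal,red,blue}
∂A = {pink,gold,green,teal,red,blue} minus {pink,gold} = {green,teal,red,blue}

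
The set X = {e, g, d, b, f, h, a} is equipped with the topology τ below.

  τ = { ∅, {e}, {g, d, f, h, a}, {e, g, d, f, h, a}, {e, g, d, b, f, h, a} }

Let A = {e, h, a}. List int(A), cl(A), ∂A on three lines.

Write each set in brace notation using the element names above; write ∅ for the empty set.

int(A) = {e}
cl(A)  = {e, g, d, b, f, h, a}
∂A     = {g, d, b, f, h, a}

opens ⊆ A: ∅, {e}; union → int = {e}
complement {g, d, b, f}; its interior ∅; cl(A) = X∖∅ = {e, g, d, b, f, h, a}
boundary = {e, g, d, b, f, h, a} ∖ {e} = {g, d, b, f, h, a}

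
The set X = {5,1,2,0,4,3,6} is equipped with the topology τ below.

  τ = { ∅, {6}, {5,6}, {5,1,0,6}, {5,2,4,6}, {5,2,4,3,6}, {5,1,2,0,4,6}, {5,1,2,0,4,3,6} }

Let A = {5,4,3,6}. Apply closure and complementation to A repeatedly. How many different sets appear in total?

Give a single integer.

6

X∖A={1,2,0}, int(X∖A)=∅, hence cl(A)={5,1,2,0,4,3,6}
Orbit (k=closure, c=complement):
  1. A     = {5,4,3,6}
  2. kA    = {5,1,2,0,4,3,6}
  3. cA    = {1,2,0}
  4. ckA   = ∅
  5. kcA   = {1,2,0,4,3}
  6. ckcA  = {5,6}
(closed under both — stop)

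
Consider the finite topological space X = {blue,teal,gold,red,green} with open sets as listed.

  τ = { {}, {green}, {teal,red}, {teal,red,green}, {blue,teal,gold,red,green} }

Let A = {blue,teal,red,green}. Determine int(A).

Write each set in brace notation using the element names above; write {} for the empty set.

{teal,red,green}

interior: largest open inside A is {teal,red,green} (from {}, {green}, {teal,red}, {teal,red,green})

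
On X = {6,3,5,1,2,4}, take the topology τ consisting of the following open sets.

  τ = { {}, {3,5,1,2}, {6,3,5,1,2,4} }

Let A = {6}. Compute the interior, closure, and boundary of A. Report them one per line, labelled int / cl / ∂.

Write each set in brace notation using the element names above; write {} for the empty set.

opens ⊆ A: {}; union → int = {}
complement {3,5,1,2,4}; its interior {3,5,1,2}; cl(A) = X∖{3,5,1,2} = {6,4}
boundary = {6,4} ∖ {} = {6,4}

int(A) = {}
cl(A)  = {6,4}
∂A     = {6,4}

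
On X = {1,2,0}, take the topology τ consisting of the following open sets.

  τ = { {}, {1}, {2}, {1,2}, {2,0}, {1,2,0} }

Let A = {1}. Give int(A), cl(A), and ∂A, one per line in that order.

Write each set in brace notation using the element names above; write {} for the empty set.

open subsets of A: {}, {1}; so int(A) = {1}
closure: X∖int(X∖A) = X∖{2,0} = {1}
∂A = {1} minus {1} = {}

int(A) = {1}
cl(A)  = {1}
∂A     = {}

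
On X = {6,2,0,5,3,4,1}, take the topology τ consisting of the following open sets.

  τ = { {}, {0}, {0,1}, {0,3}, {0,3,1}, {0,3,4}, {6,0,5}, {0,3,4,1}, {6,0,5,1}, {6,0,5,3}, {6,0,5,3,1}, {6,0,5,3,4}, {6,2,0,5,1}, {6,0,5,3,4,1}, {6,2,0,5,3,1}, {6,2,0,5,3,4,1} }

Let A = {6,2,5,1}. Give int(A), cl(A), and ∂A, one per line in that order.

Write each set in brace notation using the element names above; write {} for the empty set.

int(A) = {}
cl(A)  = {6,2,5,1}
∂A     = {6,2,5,1}

opens ⊆ A: {}; union → int = {}
complement {0,3,4}; its interior {0,3,4}; cl(A) = X∖{0,3,4} = {6,2,5,1}
boundary = {6,2,5,1} ∖ {} = {6,2,5,1}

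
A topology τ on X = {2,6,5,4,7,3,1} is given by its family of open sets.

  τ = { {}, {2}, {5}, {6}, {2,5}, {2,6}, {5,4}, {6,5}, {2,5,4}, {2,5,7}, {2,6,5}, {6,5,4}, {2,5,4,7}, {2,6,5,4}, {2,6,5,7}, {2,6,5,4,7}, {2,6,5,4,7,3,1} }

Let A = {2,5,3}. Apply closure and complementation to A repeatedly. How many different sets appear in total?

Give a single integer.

complement {6,4,7,1}; its interior {6}; cl(A) = X∖{6} = {2,5,4,7,3,1}
With k = closure, c = complement:
  1. A     = {2,5,3}
  2. kA    = {2,5,4,7,3,1}
  3. cA    = {6,4,7,1}
  4. ckA   = {6}
  5. kcA   = {6,4,7,3,1}
  6. kckA  = {6,3,1}
  7. ckcA  = {2,5}
  8. ckckA = {2,5,4,7}
k, c of each give nothing new

8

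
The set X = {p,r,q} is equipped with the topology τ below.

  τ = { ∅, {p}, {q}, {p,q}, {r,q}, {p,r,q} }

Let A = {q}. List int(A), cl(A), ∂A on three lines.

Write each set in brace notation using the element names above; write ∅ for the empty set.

interior: largest open inside A is {q} (from ∅, {q})
cl via duality: int({p,r}) = {p}, so X∖{p} = {r,q}
cl∖int = {r}

int(A) = {q}
cl(A)  = {r,q}
∂A     = {r}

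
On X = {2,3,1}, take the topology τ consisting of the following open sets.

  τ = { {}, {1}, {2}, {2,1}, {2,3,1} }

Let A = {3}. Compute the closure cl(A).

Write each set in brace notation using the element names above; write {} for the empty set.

{3}

closure: X∖int(X∖A) = X∖{2,1} = {3}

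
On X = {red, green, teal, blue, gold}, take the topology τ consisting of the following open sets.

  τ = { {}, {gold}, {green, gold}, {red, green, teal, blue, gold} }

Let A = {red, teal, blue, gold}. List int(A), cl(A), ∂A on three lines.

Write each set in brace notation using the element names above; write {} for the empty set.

int(A) = {gold}
cl(A)  = {red, green, teal, blue, gold}
∂A     = {red, green, teal, blue}

U open, U⊆A: {}, {gold}. int(A) = ⋃ = {gold}
X∖A={green}, int(X∖A)={}, hence cl(A)={red, green, teal, blue, gold}
∂A: remove int from cl → {red, green, teal, blue}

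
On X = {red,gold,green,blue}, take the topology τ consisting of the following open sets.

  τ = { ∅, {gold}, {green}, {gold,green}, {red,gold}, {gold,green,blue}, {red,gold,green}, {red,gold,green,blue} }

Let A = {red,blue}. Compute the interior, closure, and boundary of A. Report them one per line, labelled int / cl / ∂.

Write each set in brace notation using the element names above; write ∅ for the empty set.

int(A) = ∅
cl(A)  = {red,blue}
∂A     = {red,blue}

open subsets of A: ∅; so int(A) = ∅
closure: X∖int(X∖A) = X∖{gold,green} = {red,blue}
∂A = {red,blue} minus ∅ = {red,blue}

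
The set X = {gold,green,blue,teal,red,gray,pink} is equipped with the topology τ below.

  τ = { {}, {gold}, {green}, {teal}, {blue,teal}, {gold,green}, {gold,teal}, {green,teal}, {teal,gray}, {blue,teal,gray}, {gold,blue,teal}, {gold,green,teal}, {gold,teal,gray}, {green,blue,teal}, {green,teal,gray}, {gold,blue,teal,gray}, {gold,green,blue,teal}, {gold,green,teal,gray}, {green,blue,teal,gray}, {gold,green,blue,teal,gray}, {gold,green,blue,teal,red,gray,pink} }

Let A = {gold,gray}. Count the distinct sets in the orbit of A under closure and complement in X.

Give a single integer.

8

X∖A={green,blue,teal,red,pink}, int(X∖A)={green,blue,teal}, hence cl(A)={gold,red,gray,pink}
Orbit (k=closure, c=complement):
  1. A     = {gold,gray}
  2. kA    = {gold,red,gray,pink}
  3. cA    = {green,blue,teal,red,pink}
  4. ckA   = {green,blue,teal}
  5. kcA   = {green,blue,teal,red,gray,pink}
  6. ckcA  = {gold}
  7. kckcA = {gold,red,pink}
  8. ckckcA = {green,blue,teal,gray}
(closed under both — stop)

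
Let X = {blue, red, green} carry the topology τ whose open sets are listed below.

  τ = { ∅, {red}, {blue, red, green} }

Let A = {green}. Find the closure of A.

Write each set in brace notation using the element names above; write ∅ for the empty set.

complement {blue, red}; its interior {red}; cl(A) = X∖{red} = {blue, green}

{blue, green}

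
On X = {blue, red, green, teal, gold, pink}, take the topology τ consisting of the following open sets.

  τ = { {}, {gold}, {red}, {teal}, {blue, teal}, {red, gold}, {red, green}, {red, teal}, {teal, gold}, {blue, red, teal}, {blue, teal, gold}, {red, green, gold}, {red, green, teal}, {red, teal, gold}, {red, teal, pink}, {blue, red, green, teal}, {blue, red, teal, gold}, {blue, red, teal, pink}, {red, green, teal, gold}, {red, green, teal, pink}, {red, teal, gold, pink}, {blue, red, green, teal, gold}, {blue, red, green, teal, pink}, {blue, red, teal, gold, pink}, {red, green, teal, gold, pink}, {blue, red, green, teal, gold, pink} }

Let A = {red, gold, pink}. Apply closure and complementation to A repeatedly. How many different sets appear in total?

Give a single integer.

8

complement {blue, green, teal}; its interior {blue, teal}; cl(A) = X∖{blue, teal} = {red, green, gold, pink}
With k = closure, c = complement:
  1. A     = {red, gold, pink}
  2. kA    = {red, green, gold, pink}
  3. cA    = {blue, green, teal}
  4. ckA   = {blue, teal}
  5. kcA   = {blue, green, teal, pink}
  6. kckA  = {blue, teal, pink}
  7. ckcA  = {red, gold}
  8. ckckA = {red, green, gold}
k, c of each give nothing new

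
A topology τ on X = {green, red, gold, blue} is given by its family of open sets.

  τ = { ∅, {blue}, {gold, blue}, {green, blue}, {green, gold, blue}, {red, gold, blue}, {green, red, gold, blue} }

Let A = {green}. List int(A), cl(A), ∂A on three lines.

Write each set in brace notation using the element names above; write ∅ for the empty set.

U open, U⊆A: ∅. int(A) = ⋃ = ∅
X∖A={red, gold, blue}, int(X∖A)={red, gold, blue}, hence cl(A)={green}
∂A: remove int from cl → {green}

int(A) = ∅
cl(A)  = {green}
∂A     = {green}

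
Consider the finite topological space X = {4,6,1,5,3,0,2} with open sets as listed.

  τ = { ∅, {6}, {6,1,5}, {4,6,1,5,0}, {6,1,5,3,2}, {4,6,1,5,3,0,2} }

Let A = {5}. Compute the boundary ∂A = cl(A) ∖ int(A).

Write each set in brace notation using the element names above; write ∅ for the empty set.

{4,1,5,3,0,2}

interior: largest open inside A is ∅ (from ∅)
cl via duality: int({4,6,1,3,0,2}) = {6}, so X∖{6} = {4,1,5,3,0,2}
cl∖int = {4,1,5,3,0,2}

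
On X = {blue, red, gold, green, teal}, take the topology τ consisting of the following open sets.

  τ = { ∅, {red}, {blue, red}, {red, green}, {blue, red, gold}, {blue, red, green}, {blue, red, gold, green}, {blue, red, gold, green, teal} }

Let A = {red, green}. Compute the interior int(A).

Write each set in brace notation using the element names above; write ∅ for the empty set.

{red, green}

opens ⊆ A: ∅, {red}, {red, green}; union → int = {red, green}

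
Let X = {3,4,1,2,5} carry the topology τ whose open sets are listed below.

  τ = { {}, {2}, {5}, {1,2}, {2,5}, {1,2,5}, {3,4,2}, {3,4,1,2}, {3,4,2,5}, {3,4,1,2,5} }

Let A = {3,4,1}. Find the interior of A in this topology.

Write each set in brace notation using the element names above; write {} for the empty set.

{}

U open, U⊆A: {}. int(A) = ⋃ = {}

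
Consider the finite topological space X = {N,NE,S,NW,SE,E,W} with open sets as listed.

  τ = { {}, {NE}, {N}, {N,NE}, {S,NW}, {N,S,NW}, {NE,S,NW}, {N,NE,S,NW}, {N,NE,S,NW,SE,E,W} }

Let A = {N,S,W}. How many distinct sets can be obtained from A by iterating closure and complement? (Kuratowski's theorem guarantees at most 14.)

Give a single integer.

X∖A={NE,NW,SE,E}, int(X∖A)={NE}, hence cl(A)={N,S,NW,SE,E,W}
Orbit (k=closure, c=complement):
  1. A     = {N,S,W}
  2. kA    = {N,S,NW,SE,E,W}
  3. cA    = {NE,NW,SE,E}
  4. ckA   = {NE}
  5. kcA   = {NE,S,NW,SE,E,W}
  6. kckA  = {NE,SE,E,W}
  7. ckcA  = {N}
  8. ckckA = {N,S,NW}
  9. kckcA = {N,SE,E,W}
  10. ckckcA = {NE,S,NW}
(closed under both — stop)

10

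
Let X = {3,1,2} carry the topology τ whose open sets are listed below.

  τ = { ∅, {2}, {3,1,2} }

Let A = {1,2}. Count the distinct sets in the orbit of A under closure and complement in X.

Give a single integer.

6

complement {3}; its interior ∅; cl(A) = X∖∅ = {3,1,2}
With k = closure, c = complement:
  1. A     = {1,2}
  2. kA    = {3,1,2}
  3. cA    = {3}
  4. ckA   = ∅
  5. kcA   = {3,1}
  6. ckcA  = {2}
k, c of each give nothing new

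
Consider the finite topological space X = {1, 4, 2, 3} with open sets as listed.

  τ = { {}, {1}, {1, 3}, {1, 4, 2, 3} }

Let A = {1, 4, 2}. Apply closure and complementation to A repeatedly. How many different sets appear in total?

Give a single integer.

X∖A={3}, int(X∖A)={}, hence cl(A)={1, 4, 2, 3}
Orbit (k=closure, c=complement):
  1. A     = {1, 4, 2}
  2. kA    = {1, 4, 2, 3}
  3. cA    = {3}
  4. ckA   = {}
  5. kcA   = {4, 2, 3}
  6. ckcA  = {1}
(closed under both — stop)

6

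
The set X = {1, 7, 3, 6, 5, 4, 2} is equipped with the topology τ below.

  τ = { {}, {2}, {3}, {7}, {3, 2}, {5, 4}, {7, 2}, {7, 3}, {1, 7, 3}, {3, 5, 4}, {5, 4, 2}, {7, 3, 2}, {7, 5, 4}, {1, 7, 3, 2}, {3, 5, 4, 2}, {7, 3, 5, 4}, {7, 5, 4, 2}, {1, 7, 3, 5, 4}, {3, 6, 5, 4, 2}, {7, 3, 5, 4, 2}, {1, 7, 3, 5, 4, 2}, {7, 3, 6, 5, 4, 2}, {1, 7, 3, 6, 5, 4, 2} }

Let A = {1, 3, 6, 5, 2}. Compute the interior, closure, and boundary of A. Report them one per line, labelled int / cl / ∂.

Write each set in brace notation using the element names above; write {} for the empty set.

open subsets of A: {}, {3}, {2}, {3, 2}; so int(A) = {3, 2}
closure: X∖int(X∖A) = X∖{7} = {1, 3, 6, 5, 4, 2}
∂A = {1, 3, 6, 5, 4, 2} minus {3, 2} = {1, 6, 5, 4}

int(A) = {3, 2}
cl(A)  = {1, 3, 6, 5, 4, 2}
∂A     = {1, 6, 5, 4}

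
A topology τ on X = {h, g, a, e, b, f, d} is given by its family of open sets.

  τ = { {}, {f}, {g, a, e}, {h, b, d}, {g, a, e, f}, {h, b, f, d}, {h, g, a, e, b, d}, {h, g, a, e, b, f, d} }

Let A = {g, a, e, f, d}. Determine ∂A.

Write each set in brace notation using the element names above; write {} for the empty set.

{h, b, d}

opens ⊆ A: {}, {f}, {g, a, e}, {g, a, e, f}; union → int = {g, a, e, f}
complement {h, b}; its interior {}; cl(A) = X∖{} = {h, g, a, e, b, f, d}
boundary = {h, g, a, e, b, f, d} ∖ {g, a, e, f} = {h, b, d}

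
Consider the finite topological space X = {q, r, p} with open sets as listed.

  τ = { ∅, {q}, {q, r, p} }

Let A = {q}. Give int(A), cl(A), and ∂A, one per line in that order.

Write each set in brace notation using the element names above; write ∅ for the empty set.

U open, U⊆A: ∅, {q}. int(A) = ⋃ = {q}
X∖A={r, p}, int(X∖A)=∅, hence cl(A)={q, r, p}
∂A: remove int from cl → {r, p}

int(A) = {q}
cl(A)  = {q, r, p}
∂A     = {r, p}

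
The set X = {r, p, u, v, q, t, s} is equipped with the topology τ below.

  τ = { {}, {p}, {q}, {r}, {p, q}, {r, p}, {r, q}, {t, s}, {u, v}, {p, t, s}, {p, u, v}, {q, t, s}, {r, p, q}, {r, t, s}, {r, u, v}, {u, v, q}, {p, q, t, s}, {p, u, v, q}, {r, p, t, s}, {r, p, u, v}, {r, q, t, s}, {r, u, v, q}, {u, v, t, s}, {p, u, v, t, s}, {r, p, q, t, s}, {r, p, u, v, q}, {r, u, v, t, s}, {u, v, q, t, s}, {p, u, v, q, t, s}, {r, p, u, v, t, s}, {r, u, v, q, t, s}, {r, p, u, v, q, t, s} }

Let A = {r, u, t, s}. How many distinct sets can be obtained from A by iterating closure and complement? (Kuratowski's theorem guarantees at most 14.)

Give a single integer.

X∖A={p, v, q}, int(X∖A)={p, q}, hence cl(A)={r, u, v, t, s}
Orbit (k=closure, c=complement):
  1. A     = {r, u, t, s}
  2. kA    = {r, u, v, t, s}
  3. cA    = {p, v, q}
  4. ckA   = {p, q}
  5. kcA   = {p, u, v, q}
  6. ckcA  = {r, t, s}
(closed under both — stop)

6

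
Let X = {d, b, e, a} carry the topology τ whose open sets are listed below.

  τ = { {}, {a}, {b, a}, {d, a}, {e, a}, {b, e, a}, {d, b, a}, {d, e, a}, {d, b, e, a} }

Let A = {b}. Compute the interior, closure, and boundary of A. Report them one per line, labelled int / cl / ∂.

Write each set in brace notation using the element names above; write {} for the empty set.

U open, U⊆A: {}. int(A) = ⋃ = {}
X∖A={d, e, a}, int(X∖A)={d, e, a}, hence cl(A)={b}
∂A: remove int from cl → {b}

int(A) = {}
cl(A)  = {b}
∂A     = {b}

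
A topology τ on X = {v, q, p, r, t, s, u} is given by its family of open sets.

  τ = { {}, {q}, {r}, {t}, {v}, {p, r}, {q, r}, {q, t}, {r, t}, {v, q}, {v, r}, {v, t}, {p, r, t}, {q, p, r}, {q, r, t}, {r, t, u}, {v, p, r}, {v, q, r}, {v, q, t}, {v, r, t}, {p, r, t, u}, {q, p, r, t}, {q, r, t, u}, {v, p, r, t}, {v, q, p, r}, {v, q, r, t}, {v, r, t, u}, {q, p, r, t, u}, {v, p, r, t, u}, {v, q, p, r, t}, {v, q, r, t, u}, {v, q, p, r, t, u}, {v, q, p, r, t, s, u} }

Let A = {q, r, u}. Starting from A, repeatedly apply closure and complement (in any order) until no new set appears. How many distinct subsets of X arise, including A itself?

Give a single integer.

8

cl via duality: int({v, p, t, s}) = {v, t}, so X∖{v, t} = {q, p, r, s, u}
Write k for closure, c for complement:
  1. A     = {q, r, u}
  2. kA    = {q, p, r, s, u}
  3. cA    = {v, p, t, s}
  4. ckA   = {v, t}
  5. kcA   = {v, p, t, s, u}
  6. kckA  = {v, t, s, u}
  7. ckcA  = {q, r}
  8. ckckA = {q, p, r}
applying k or c yields no new set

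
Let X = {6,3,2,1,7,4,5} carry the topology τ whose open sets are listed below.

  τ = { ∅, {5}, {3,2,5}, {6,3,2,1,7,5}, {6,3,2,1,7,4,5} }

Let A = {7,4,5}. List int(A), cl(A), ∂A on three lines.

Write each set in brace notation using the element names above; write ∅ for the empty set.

open subsets of A: ∅, {5}; so int(A) = {5}
closure: X∖int(X∖A) = X∖∅ = {6,3,2,1,7,4,5}
∂A = {6,3,2,1,7,4,5} minus {5} = {6,3,2,1,7,4}

int(A) = {5}
cl(A)  = {6,3,2,1,7,4,5}
∂A     = {6,3,2,1,7,4}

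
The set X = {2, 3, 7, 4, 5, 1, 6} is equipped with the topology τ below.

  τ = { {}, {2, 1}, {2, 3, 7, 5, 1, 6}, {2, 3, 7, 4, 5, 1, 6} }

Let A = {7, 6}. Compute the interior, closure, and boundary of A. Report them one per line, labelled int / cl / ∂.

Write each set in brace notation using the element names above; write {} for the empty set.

int(A) = {}
cl(A)  = {3, 7, 4, 5, 6}
∂A     = {3, 7, 4, 5, 6}

opens ⊆ A: {}; union → int = {}
complement {2, 3, 4, 5, 1}; its interior {2, 1}; cl(A) = X∖{2, 1} = {3, 7, 4, 5, 6}
boundary = {3, 7, 4, 5, 6} ∖ {} = {3, 7, 4, 5, 6}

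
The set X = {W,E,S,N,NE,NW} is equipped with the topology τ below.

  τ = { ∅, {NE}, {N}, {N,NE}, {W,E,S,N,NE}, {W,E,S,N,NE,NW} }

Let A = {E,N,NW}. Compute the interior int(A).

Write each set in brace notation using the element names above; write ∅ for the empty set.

U open, U⊆A: ∅, {N}. int(A) = ⋃ = {N}

{N}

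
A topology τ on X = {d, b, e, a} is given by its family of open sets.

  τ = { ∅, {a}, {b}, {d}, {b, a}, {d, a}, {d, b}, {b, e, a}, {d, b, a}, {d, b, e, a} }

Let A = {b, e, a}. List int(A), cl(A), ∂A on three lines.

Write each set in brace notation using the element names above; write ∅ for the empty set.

int(A) = {b, e, a}
cl(A)  = {b, e, a}
∂A     = ∅

open subsets of A: ∅, {b}, {a}, {b, a}, {b, e, a}; so int(A) = {b, e, a}
closure: X∖int(X∖A) = X∖{d} = {b, e, a}
∂A = {b, e, a} minus {b, e, a} = ∅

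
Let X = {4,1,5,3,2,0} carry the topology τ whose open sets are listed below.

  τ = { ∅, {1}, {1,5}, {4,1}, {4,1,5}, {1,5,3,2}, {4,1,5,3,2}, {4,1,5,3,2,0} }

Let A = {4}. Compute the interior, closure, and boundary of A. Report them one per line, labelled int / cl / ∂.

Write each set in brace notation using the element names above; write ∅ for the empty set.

int(A) = ∅
cl(A)  = {4,0}
∂A     = {4,0}

U open, U⊆A: ∅. int(A) = ⋃ = ∅
X∖A={1,5,3,2,0}, int(X∖A)={1,5,3,2}, hence cl(A)={4,0}
∂A: remove int from cl → {4,0}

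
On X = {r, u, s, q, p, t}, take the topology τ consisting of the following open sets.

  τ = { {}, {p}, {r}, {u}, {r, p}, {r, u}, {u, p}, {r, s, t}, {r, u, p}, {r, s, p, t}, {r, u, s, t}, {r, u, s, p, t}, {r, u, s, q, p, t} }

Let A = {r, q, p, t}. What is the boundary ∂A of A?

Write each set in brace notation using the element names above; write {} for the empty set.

{s, q, t}

U open, U⊆A: {}, {r}, {p}, {r, p}. int(A) = ⋃ = {r, p}
X∖A={u, s}, int(X∖A)={u}, hence cl(A)={r, s, q, p, t}
∂A: remove int from cl → {s, q, t}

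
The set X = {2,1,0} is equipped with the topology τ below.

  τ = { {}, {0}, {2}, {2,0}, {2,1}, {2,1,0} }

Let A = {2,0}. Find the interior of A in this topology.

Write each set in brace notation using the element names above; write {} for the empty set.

interior: largest open inside A is {2,0} (from {}, {2}, {0}, {2,0})

{2,0}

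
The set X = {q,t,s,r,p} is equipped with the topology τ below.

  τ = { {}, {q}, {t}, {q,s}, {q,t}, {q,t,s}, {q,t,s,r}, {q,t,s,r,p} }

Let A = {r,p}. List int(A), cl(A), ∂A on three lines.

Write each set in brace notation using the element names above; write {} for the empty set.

int(A) = {}
cl(A)  = {r,p}
∂A     = {r,p}

opens ⊆ A: {}; union → int = {}
complement {q,t,s}; its interior {q,t,s}; cl(A) = X∖{q,t,s} = {r,p}
boundary = {r,p} ∖ {} = {r,p}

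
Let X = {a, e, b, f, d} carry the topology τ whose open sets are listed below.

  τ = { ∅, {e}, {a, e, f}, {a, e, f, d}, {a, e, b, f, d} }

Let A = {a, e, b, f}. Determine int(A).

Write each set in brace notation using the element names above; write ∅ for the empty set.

open subsets of A: ∅, {e}, {a, e, f}; so int(A) = {a, e, f}

{a, e, f}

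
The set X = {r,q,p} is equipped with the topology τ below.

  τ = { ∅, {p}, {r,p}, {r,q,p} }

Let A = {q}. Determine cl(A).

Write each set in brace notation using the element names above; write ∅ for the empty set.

cl via duality: int({r,p}) = {r,p}, so X∖{r,p} = {q}

{q}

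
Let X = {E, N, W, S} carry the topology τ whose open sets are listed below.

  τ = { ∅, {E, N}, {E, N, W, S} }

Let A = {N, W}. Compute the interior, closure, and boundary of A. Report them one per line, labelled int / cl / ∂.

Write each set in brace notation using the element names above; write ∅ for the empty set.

open subsets of A: ∅; so int(A) = ∅
closure: X∖int(X∖A) = X∖∅ = {E, N, W, S}
∂A = {E, N, W, S} minus ∅ = {E, N, W, S}

int(A) = ∅
cl(A)  = {E, N, W, S}
∂A     = {E, N, W, S}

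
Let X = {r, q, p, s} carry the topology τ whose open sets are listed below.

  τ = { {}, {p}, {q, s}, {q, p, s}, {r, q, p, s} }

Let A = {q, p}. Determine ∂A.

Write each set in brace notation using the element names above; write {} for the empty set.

U open, U⊆A: {}, {p}. int(A) = ⋃ = {p}
X∖A={r, s}, int(X∖A)={}, hence cl(A)={r, q, p, s}
∂A: remove int from cl → {r, q, s}

{r, q, s}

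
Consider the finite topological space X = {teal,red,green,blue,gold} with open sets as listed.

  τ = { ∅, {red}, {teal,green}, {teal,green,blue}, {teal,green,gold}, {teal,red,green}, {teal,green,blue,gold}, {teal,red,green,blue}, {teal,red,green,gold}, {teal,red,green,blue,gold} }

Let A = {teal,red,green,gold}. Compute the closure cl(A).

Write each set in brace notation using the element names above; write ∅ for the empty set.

cl via duality: int({blue}) = ∅, so X∖∅ = {teal,red,green,blue,gold}

{teal,red,green,blue,gold}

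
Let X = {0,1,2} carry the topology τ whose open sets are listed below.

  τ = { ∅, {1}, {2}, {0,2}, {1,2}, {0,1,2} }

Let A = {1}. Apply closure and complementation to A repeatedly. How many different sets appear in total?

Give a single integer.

2

complement {0,2}; its interior {0,2}; cl(A) = X∖{0,2} = {1}
With k = closure, c = complement:
  1. A     = {1}
  2. cA    = {0,2}
k, c of each give nothing new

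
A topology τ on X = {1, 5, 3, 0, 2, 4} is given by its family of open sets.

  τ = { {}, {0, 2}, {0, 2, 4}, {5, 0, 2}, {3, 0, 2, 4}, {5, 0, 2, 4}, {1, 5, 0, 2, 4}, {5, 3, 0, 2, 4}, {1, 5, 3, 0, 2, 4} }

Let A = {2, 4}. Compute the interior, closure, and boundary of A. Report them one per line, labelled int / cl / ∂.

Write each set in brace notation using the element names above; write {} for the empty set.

opens ⊆ A: {}; union → int = {}
complement {1, 5, 3, 0}; its interior {}; cl(A) = X∖{} = {1, 5, 3, 0, 2, 4}
boundary = {1, 5, 3, 0, 2, 4} ∖ {} = {1, 5, 3, 0, 2, 4}

int(A) = {}
cl(A)  = {1, 5, 3, 0, 2, 4}
∂A     = {1, 5, 3, 0, 2, 4}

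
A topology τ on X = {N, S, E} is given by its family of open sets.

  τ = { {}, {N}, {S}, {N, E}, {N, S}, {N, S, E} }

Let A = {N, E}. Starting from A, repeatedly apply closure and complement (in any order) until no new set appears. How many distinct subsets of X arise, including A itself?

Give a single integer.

2

X∖A={S}, int(X∖A)={S}, hence cl(A)={N, E}
Orbit (k=closure, c=complement):
  1. A     = {N, E}
  2. cA    = {S}
(closed under both — stop)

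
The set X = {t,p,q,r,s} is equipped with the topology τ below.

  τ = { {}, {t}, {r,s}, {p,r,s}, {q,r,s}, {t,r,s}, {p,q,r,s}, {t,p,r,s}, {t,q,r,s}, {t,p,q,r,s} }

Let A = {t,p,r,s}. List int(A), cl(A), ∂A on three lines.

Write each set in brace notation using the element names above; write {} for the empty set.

opens ⊆ A: {}, {t}, {r,s}, {t,r,s}, {p,r,s}, {t,p,r,s}; union → int = {t,p,r,s}
complement {q}; its interior {}; cl(A) = X∖{} = {t,p,q,r,s}
boundary = {t,p,q,r,s} ∖ {t,p,r,s} = {q}

int(A) = {t,p,r,s}
cl(A)  = {t,p,q,r,s}
∂A     = {q}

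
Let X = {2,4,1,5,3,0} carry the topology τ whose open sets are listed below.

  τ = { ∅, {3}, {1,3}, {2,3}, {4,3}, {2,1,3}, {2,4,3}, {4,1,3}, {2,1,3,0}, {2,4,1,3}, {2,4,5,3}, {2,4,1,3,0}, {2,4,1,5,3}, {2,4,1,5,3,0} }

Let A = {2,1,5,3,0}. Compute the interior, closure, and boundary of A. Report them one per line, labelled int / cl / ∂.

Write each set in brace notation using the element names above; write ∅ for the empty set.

int(A) = {2,1,3,0}
cl(A)  = {2,4,1,5,3,0}
∂A     = {4,5}

interior: largest open inside A is {2,1,3,0} (from ∅, {3}, {1,3}, {2,3}, {2,1,3}, {2,1,3,0})
cl via duality: int({4}) = ∅, so X∖∅ = {2,4,1,5,3,0}
cl∖int = {4,5}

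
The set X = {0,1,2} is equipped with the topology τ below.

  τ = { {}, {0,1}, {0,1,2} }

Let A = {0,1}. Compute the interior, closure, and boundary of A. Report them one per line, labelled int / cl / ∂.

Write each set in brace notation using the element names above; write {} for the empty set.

open subsets of A: {}, {0,1}; so int(A) = {0,1}
closure: X∖int(X∖A) = X∖{} = {0,1,2}
∂A = {0,1,2} minus {0,1} = {2}

int(A) = {0,1}
cl(A)  = {0,1,2}
∂A     = {2}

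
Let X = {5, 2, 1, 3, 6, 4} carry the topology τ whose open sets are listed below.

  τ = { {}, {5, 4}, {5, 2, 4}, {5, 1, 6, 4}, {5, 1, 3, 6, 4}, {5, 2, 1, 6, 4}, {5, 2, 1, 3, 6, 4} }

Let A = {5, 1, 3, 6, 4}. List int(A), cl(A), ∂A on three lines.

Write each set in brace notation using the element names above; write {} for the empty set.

int(A) = {5, 1, 3, 6, 4}
cl(A)  = {5, 2, 1, 3, 6, 4}
∂A     = {2}

opens ⊆ A: {}, {5, 4}, {5, 1, 6, 4}, {5, 1, 3, 6, 4}; union → int = {5, 1, 3, 6, 4}
complement {2}; its interior {}; cl(A) = X∖{} = {5, 2, 1, 3, 6, 4}
boundary = {5, 2, 1, 3, 6, 4} ∖ {5, 1, 3, 6, 4} = {2}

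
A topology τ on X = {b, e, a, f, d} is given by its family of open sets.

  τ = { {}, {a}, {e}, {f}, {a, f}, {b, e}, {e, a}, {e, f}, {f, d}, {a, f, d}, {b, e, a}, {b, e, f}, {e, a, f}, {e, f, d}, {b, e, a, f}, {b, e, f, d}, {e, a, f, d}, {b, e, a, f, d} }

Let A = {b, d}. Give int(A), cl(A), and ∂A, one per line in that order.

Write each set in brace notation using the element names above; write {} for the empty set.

U open, U⊆A: {}. int(A) = ⋃ = {}
X∖A={e, a, f}, int(X∖A)={e, a, f}, hence cl(A)={b, d}
∂A: remove int from cl → {b, d}

int(A) = {}
cl(A)  = {b, d}
∂A     = {b, d}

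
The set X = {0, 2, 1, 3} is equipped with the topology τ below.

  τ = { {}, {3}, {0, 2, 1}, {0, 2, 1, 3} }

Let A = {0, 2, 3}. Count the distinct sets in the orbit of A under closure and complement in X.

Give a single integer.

6

cl via duality: int({1}) = {}, so X∖{} = {0, 2, 1, 3}
Write k for closure, c for complement:
  1. A     = {0, 2, 3}
  2. kA    = {0, 2, 1, 3}
  3. cA    = {1}
  4. ckA   = {}
  5. kcA   = {0, 2, 1}
  6. ckcA  = {3}
applying k or c yields no new set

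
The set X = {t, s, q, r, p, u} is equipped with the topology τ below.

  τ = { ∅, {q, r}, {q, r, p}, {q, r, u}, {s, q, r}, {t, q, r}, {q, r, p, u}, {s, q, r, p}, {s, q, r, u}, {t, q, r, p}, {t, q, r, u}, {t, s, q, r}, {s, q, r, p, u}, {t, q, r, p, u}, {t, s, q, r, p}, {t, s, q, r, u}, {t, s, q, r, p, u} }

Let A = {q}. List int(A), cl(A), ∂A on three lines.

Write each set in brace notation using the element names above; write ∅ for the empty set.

int(A) = ∅
cl(A)  = {t, s, q, r, p, u}
∂A     = {t, s, q, r, p, u}

interior: largest open inside A is ∅ (from ∅)
cl via duality: int({t, s, r, p, u}) = ∅, so X∖∅ = {t, s, q, r, p, u}
cl∖int = {t, s, q, r, p, u}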